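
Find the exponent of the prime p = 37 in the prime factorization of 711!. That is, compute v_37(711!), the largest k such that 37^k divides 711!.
v_37(711!) = 19

Legendre's formula: v_p(n!) = Σ_{k ≥ 1} ⌊n / p^k⌋. For p = 37, n = 711, the terms are:
  ⌊711/37^1⌋ = ⌊711/37⌋ = 19
(the next term ⌊711/37^2⌋ = 0, terminating the sum). Summing: v_37(711!) = 19 = 19.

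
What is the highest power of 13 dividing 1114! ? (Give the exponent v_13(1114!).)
v_13(1114!) = 91

Legendre's formula: v_p(n!) = Σ_{k ≥ 1} ⌊n / p^k⌋. For p = 13, n = 1114, the terms are:
  ⌊1114/13^1⌋ = ⌊1114/13⌋ = 85
  ⌊1114/13^2⌋ = ⌊1114/169⌋ = 6
(the next term ⌊1114/13^3⌋ = 0, terminating the sum). Summing: v_13(1114!) = 85 + 6 = 91.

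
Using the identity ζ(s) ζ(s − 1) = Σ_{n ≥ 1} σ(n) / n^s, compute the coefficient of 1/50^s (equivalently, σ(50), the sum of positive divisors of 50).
σ(50) = 93

In the product (Σ m^0/m^s)(Σ k / k^s) = Σ (Σ_{d | n} d) / n^s, the coefficient of 1/n^s is σ(n) = Σ_{d | n} d. For n = 50, divisors are [1, 2, 5, 10, 25, 50]; summing: σ(50) = 93.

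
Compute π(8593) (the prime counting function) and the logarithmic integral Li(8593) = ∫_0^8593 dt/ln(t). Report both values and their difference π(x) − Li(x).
π(8593) = 1069;  Li(8593) ≈ 1092.13;  π(x) − Li(x) ≈ -23.13.

Direct count of primes ≤ 8593 gives π(8593) = 1069. Numerical evaluation of the logarithmic integral gives Li(8593) ≈ 1092.13. The difference π(x) − Li(x) ≈ -23.13 is typically negative for small/moderate x (Li(x) overestimates), though Littlewood's theorem shows this sign changes infinitely often.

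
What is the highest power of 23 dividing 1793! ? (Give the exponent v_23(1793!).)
v_23(1793!) = 80

Legendre's formula: v_p(n!) = Σ_{k ≥ 1} ⌊n / p^k⌋. For p = 23, n = 1793, the terms are:
  ⌊1793/23^1⌋ = ⌊1793/23⌋ = 77
  ⌊1793/23^2⌋ = ⌊1793/529⌋ = 3
(the next term ⌊1793/23^3⌋ = 0, terminating the sum). Summing: v_23(1793!) = 77 + 3 = 80.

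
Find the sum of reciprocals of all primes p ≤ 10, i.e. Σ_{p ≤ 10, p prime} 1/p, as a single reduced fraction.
Σ 1/p = 247/210

π(10) = 4, so the primes ≤ 10 are [2, 3, 5, 7]. Summing 1/p over these primes: 247/210 ≈ 1.1762. Mertens estimate ln ln(10) + 0.2615 ≈ 1.0955.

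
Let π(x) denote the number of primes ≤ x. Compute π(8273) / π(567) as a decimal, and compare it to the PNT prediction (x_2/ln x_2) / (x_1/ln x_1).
π(8273)/π(567) = 1038/103 ≈ 10.0777;  PNT prediction ≈ 10.2554.

π(567) = 103 and π(8273) = 1038, so π(8273)/π(567) ≈ 10.0777. The PNT-predicted ratio is (8273/ln(8273)) / (567/ln(567)) ≈ 10.2554. The two agree to within a few percent, as expected.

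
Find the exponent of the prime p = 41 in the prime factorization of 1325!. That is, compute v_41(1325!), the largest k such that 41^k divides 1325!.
v_41(1325!) = 32

Legendre's formula: v_p(n!) = Σ_{k ≥ 1} ⌊n / p^k⌋. For p = 41, n = 1325, the terms are:
  ⌊1325/41^1⌋ = ⌊1325/41⌋ = 32
(the next term ⌊1325/41^2⌋ = 0, terminating the sum). Summing: v_41(1325!) = 32 = 32.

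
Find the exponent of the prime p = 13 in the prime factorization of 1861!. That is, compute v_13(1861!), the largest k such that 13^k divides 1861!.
v_13(1861!) = 154

Legendre's formula: v_p(n!) = Σ_{k ≥ 1} ⌊n / p^k⌋. For p = 13, n = 1861, the terms are:
  ⌊1861/13^1⌋ = ⌊1861/13⌋ = 143
  ⌊1861/13^2⌋ = ⌊1861/169⌋ = 11
(the next term ⌊1861/13^3⌋ = 0, terminating the sum). Summing: v_13(1861!) = 143 + 11 = 154.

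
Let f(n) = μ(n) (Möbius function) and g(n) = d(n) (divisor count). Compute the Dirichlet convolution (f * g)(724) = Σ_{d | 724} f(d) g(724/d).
(μ * d)(724) = 1

Divisors of 724: [1, 2, 4, 181, 362, 724]. For each d | 724:
  d = 1: μ(1) · d(724/1) = 1 · 6 = 6
  d = 2: μ(2) · d(724/2) = -1 · 4 = -4
  d = 4: μ(4) · d(724/4) = 0 · 2 = 0
  d = 181: μ(181) · d(724/181) = -1 · 3 = -3
  d = 362: μ(362) · d(724/362) = 1 · 2 = 2
  d = 724: μ(724) · d(724/724) = 0 · 1 = 0
Summing: (μ * d)(724) = 6 + -4 + 0 + -3 + 2 + 0 = 1.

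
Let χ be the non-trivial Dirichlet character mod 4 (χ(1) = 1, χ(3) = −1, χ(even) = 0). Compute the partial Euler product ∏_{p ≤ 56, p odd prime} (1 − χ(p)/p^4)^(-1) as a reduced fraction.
∏ = 257364431333305770108011762895409938991497014556861335561/260241495905762991772533773778373936417391479107040051200

The odd primes p ≤ 56 are [3, 5, 7, 11, 13, 17, 19, 23, 29, 31, 37, 41, 43, 47, 53]. For each, χ(p) = 1 if p ≡ 1 mod 4, χ(p) = −1 if p ≡ 3 mod 4. Taking (1 − χ(p)/p^4)^(-1) = p^4/(p^4 − χ(p)): (1 − (-1)/3^4)^(-1) · (1 − (1)/5^4)^(-1) · (1 − (-1)/7^4)^(-1) · (1 − (-1)/11^4)^(-1) · (1 − (1)/13^4)^(-1) · (1 − (1)/17^4)^(-1) · (1 − (-1)/19^4)^(-1) · (1 − (-1)/23^4)^(-1) · (1 − (1)/29^4)^(-1) · (1 − (-1)/31^4)^(-1) · (1 − (1)/37^4)^(-1) · (1 − (1)/41^4)^(-1) · (1 − (-1)/43^4)^(-1) · (1 − (-1)/47^4)^(-1) · (1 − (1)/53^4)^(-1) = 257364431333305770108011762895409938991497014556861335561/260241495905762991772533773778373936417391479107040051200.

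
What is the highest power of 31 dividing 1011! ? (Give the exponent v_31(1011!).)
v_31(1011!) = 33

Legendre's formula: v_p(n!) = Σ_{k ≥ 1} ⌊n / p^k⌋. For p = 31, n = 1011, the terms are:
  ⌊1011/31^1⌋ = ⌊1011/31⌋ = 32
  ⌊1011/31^2⌋ = ⌊1011/961⌋ = 1
(the next term ⌊1011/31^3⌋ = 0, terminating the sum). Summing: v_31(1011!) = 32 + 1 = 33.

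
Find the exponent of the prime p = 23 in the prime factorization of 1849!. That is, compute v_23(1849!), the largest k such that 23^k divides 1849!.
v_23(1849!) = 83

Legendre's formula: v_p(n!) = Σ_{k ≥ 1} ⌊n / p^k⌋. For p = 23, n = 1849, the terms are:
  ⌊1849/23^1⌋ = ⌊1849/23⌋ = 80
  ⌊1849/23^2⌋ = ⌊1849/529⌋ = 3
(the next term ⌊1849/23^3⌋ = 0, terminating the sum). Summing: v_23(1849!) = 80 + 3 = 83.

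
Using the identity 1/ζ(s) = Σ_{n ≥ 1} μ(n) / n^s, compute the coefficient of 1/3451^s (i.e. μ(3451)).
μ(3451) = -1

Factor n = 3451 = 7 · 17 · 29. μ(n) = 0 if any exponent ≥ 2 (not squarefree); otherwise μ(n) = (−1)^{ω(n)} where ω(n) is the number of distinct prime factors. Applying: μ(3451) = -1.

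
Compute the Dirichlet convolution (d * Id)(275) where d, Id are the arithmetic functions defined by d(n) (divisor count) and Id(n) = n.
(d * Id)(275) = 494

Divisors of 275: [1, 5, 11, 25, 55, 275]. For each d | 275:
  d = 1: d(1) · Id(275/1) = 1 · 275 = 275
  d = 5: d(5) · Id(275/5) = 2 · 55 = 110
  d = 11: d(11) · Id(275/11) = 2 · 25 = 50
  d = 25: d(25) · Id(275/25) = 3 · 11 = 33
  d = 55: d(55) · Id(275/55) = 4 · 5 = 20
  d = 275: d(275) · Id(275/275) = 6 · 1 = 6
Summing: (d * Id)(275) = 275 + 110 + 50 + 33 + 20 + 6 = 494.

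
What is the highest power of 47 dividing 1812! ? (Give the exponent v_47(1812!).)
v_47(1812!) = 38

Legendre's formula: v_p(n!) = Σ_{k ≥ 1} ⌊n / p^k⌋. For p = 47, n = 1812, the terms are:
  ⌊1812/47^1⌋ = ⌊1812/47⌋ = 38
(the next term ⌊1812/47^2⌋ = 0, terminating the sum). Summing: v_47(1812!) = 38 = 38.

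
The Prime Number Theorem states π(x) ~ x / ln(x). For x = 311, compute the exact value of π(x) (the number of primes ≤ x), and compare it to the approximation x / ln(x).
π(311) = 64;  x/ln(x) ≈ 54.18;  relative error ≈ 15.34%.

Directly count primes up to 311: π(311) = 64. The PNT approximation gives 311/ln(311) ≈ 311/5.73979 ≈ 54.18. Relative error (π(x) − x/ln(x)) / π(x) ≈ 15.34%; the approximation is known to undercount slightly (Li(x) is a better estimate).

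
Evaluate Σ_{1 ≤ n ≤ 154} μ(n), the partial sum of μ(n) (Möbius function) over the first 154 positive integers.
Σ_{n ≤ 154} μ(n) = -2

Compute μ(n) for each 1 ≤ n ≤ 154: μ(1) = 1, μ(2) = -1, μ(3) = -1, μ(4) = 0, μ(5) = -1, μ(6) = 1, μ(7) = -1, μ(8) = 0, μ(9) = 0, μ(10) = 1, μ(11) = -1, μ(12) = 0, μ(13) = -1, μ(14) = 1, μ(15) = 1, μ(16) = 0, μ(17) = -1, μ(18) = 0, μ(19) = -1, μ(20) = 0, μ(21) = 1, μ(22) = 1, μ(23) = -1, μ(24) = 0, μ(25) = 0, μ(26) = 1, μ(27) = 0, μ(28) = 0, μ(29) = -1, μ(30) = -1, μ(31) = -1, μ(32) = 0, μ(33) = 1, μ(34) = 1, μ(35) = 1, μ(36) = 0, μ(37) = -1, μ(38) = 1, μ(39) = 1, μ(40) = 0, μ(41) = -1, μ(42) = -1, μ(43) = -1, μ(44) = 0, μ(45) = 0, μ(46) = 1, μ(47) = -1, μ(48) = 0, μ(49) = 0, μ(50) = 0, μ(51) = 1, μ(52) = 0, μ(53) = -1, μ(54) = 0, μ(55) = 1, μ(56) = 0, μ(57) = 1, μ(58) = 1, μ(59) = -1, μ(60) = 0, μ(61) = -1, μ(62) = 1, μ(63) = 0, μ(64) = 0, μ(65) = 1, μ(66) = -1, μ(67) = -1, μ(68) = 0, μ(69) = 1, μ(70) = -1, μ(71) = -1, μ(72) = 0, μ(73) = -1, μ(74) = 1, μ(75) = 0, μ(76) = 0, μ(77) = 1, μ(78) = -1, μ(79) = -1, μ(80) = 0, μ(81) = 0, μ(82) = 1, μ(83) = -1, μ(84) = 0, μ(85) = 1, μ(86) = 1, μ(87) = 1, μ(88) = 0, μ(89) = -1, μ(90) = 0, μ(91) = 1, μ(92) = 0, μ(93) = 1, μ(94) = 1, μ(95) = 1, μ(96) = 0, μ(97) = -1, μ(98) = 0, μ(99) = 0, μ(100) = 0, μ(101) = -1, μ(102) = -1, μ(103) = -1, μ(104) = 0, μ(105) = -1, μ(106) = 1, μ(107) = -1, μ(108) = 0, μ(109) = -1, μ(110) = -1, μ(111) = 1, μ(112) = 0, μ(113) = -1, μ(114) = -1, μ(115) = 1, μ(116) = 0, μ(117) = 0, μ(118) = 1, μ(119) = 1, μ(120) = 0, μ(121) = 0, μ(122) = 1, μ(123) = 1, μ(124) = 0, μ(125) = 0, μ(126) = 0, μ(127) = -1, μ(128) = 0, μ(129) = 1, μ(130) = -1, μ(131) = -1, μ(132) = 0, μ(133) = 1, μ(134) = 1, μ(135) = 0, μ(136) = 0, μ(137) = -1, μ(138) = -1, μ(139) = -1, μ(140) = 0, μ(141) = 1, μ(142) = 1, μ(143) = 1, μ(144) = 0, μ(145) = 1, μ(146) = 1, μ(147) = 0, μ(148) = 0, μ(149) = -1, μ(150) = 0, μ(151) = -1, μ(152) = 0, μ(153) = 0, μ(154) = -1. Summing all 154 values: -2. (Mertens function M(x) = Σ_{n ≤ x} μ(n); on average M(x) should be small (PNT ⟺ M(x) = o(x)).)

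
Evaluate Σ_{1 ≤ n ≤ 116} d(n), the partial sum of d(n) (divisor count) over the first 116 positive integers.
Σ_{n ≤ 116} d(n) = 572

Compute d(n) for each 1 ≤ n ≤ 116: d(1) = 1, d(2) = 2, d(3) = 2, d(4) = 3, d(5) = 2, d(6) = 4, d(7) = 2, d(8) = 4, d(9) = 3, d(10) = 4, d(11) = 2, d(12) = 6, d(13) = 2, d(14) = 4, d(15) = 4, d(16) = 5, d(17) = 2, d(18) = 6, d(19) = 2, d(20) = 6, d(21) = 4, d(22) = 4, d(23) = 2, d(24) = 8, d(25) = 3, d(26) = 4, d(27) = 4, d(28) = 6, d(29) = 2, d(30) = 8, d(31) = 2, d(32) = 6, d(33) = 4, d(34) = 4, d(35) = 4, d(36) = 9, d(37) = 2, d(38) = 4, d(39) = 4, d(40) = 8, d(41) = 2, d(42) = 8, d(43) = 2, d(44) = 6, d(45) = 6, d(46) = 4, d(47) = 2, d(48) = 10, d(49) = 3, d(50) = 6, d(51) = 4, d(52) = 6, d(53) = 2, d(54) = 8, d(55) = 4, d(56) = 8, d(57) = 4, d(58) = 4, d(59) = 2, d(60) = 12, d(61) = 2, d(62) = 4, d(63) = 6, d(64) = 7, d(65) = 4, d(66) = 8, d(67) = 2, d(68) = 6, d(69) = 4, d(70) = 8, d(71) = 2, d(72) = 12, d(73) = 2, d(74) = 4, d(75) = 6, d(76) = 6, d(77) = 4, d(78) = 8, d(79) = 2, d(80) = 10, d(81) = 5, d(82) = 4, d(83) = 2, d(84) = 12, d(85) = 4, d(86) = 4, d(87) = 4, d(88) = 8, d(89) = 2, d(90) = 12, d(91) = 4, d(92) = 6, d(93) = 4, d(94) = 4, d(95) = 4, d(96) = 12, d(97) = 2, d(98) = 6, d(99) = 6, d(100) = 9, d(101) = 2, d(102) = 8, d(103) = 2, d(104) = 8, d(105) = 8, d(106) = 4, d(107) = 2, d(108) = 12, d(109) = 2, d(110) = 8, d(111) = 4, d(112) = 10, d(113) = 2, d(114) = 8, d(115) = 4, d(116) = 6. Summing all 116 values: 572. (Dirichlet's divisor formula: Σ_{n ≤ x} d(n) = x ln(x) + (2γ − 1) x + O(√x). For x = 116, the asymptotic estimate is ≈ 569.33.)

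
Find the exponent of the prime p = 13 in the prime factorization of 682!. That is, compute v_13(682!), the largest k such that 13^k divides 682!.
v_13(682!) = 56

Legendre's formula: v_p(n!) = Σ_{k ≥ 1} ⌊n / p^k⌋. For p = 13, n = 682, the terms are:
  ⌊682/13^1⌋ = ⌊682/13⌋ = 52
  ⌊682/13^2⌋ = ⌊682/169⌋ = 4
(the next term ⌊682/13^3⌋ = 0, terminating the sum). Summing: v_13(682!) = 52 + 4 = 56.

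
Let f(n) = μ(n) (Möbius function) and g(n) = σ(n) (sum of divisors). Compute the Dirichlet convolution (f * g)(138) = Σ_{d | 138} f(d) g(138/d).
(μ * σ)(138) = 138

Divisors of 138: [1, 2, 3, 6, 23, 46, 69, 138]. For each d | 138:
  d = 1: μ(1) · σ(138/1) = 1 · 288 = 288
  d = 2: μ(2) · σ(138/2) = -1 · 96 = -96
  d = 3: μ(3) · σ(138/3) = -1 · 72 = -72
  d = 6: μ(6) · σ(138/6) = 1 · 24 = 24
  d = 23: μ(23) · σ(138/23) = -1 · 12 = -12
  d = 46: μ(46) · σ(138/46) = 1 · 4 = 4
  d = 69: μ(69) · σ(138/69) = 1 · 3 = 3
  d = 138: μ(138) · σ(138/138) = -1 · 1 = -1
Summing: (μ * σ)(138) = 288 + -96 + -72 + 24 + -12 + 4 + 3 + -1 = 138.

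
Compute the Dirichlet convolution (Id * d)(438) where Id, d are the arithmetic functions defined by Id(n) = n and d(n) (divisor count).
(Id * d)(438) = 1500

Divisors of 438: [1, 2, 3, 6, 73, 146, 219, 438]. For each d | 438:
  d = 1: Id(1) · d(438/1) = 1 · 8 = 8
  d = 2: Id(2) · d(438/2) = 2 · 4 = 8
  d = 3: Id(3) · d(438/3) = 3 · 4 = 12
  d = 6: Id(6) · d(438/6) = 6 · 2 = 12
  d = 73: Id(73) · d(438/73) = 73 · 4 = 292
  d = 146: Id(146) · d(438/146) = 146 · 2 = 292
  d = 219: Id(219) · d(438/219) = 219 · 2 = 438
  d = 438: Id(438) · d(438/438) = 438 · 1 = 438
Summing: (Id * d)(438) = 8 + 8 + 12 + 12 + 292 + 292 + 438 + 438 = 1500.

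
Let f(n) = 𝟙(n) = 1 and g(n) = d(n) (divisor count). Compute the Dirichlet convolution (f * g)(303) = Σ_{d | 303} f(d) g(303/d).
(𝟙 * d)(303) = 9

Divisors of 303: [1, 3, 101, 303]. For each d | 303:
  d = 1: 𝟙(1) · d(303/1) = 1 · 4 = 4
  d = 3: 𝟙(3) · d(303/3) = 1 · 2 = 2
  d = 101: 𝟙(101) · d(303/101) = 1 · 2 = 2
  d = 303: 𝟙(303) · d(303/303) = 1 · 1 = 1
Summing: (𝟙 * d)(303) = 4 + 2 + 2 + 1 = 9.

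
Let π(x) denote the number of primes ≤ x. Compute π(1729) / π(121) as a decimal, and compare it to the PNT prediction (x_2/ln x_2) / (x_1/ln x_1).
π(1729)/π(121) = 269/30 ≈ 8.9667;  PNT prediction ≈ 9.1919.

π(121) = 30 and π(1729) = 269, so π(1729)/π(121) ≈ 8.9667. The PNT-predicted ratio is (1729/ln(1729)) / (121/ln(121)) ≈ 9.1919. The two agree to within a few percent, as expected.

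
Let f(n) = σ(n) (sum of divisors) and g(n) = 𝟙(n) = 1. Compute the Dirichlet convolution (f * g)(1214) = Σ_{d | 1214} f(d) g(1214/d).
(σ * 𝟙)(1214) = 2436

Divisors of 1214: [1, 2, 607, 1214]. For each d | 1214:
  d = 1: σ(1) · 𝟙(1214/1) = 1 · 1 = 1
  d = 2: σ(2) · 𝟙(1214/2) = 3 · 1 = 3
  d = 607: σ(607) · 𝟙(1214/607) = 608 · 1 = 608
  d = 1214: σ(1214) · 𝟙(1214/1214) = 1824 · 1 = 1824
Summing: (σ * 𝟙)(1214) = 1 + 3 + 608 + 1824 = 2436.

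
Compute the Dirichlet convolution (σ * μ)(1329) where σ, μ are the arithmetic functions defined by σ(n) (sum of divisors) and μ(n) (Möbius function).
(σ * μ)(1329) = 1329

Divisors of 1329: [1, 3, 443, 1329]. For each d | 1329:
  d = 1: σ(1) · μ(1329/1) = 1 · 1 = 1
  d = 3: σ(3) · μ(1329/3) = 4 · -1 = -4
  d = 443: σ(443) · μ(1329/443) = 444 · -1 = -444
  d = 1329: σ(1329) · μ(1329/1329) = 1776 · 1 = 1776
Summing: (σ * μ)(1329) = 1 + -4 + -444 + 1776 = 1329.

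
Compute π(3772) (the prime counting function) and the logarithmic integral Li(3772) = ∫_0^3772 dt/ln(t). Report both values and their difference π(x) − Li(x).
π(3772) = 525;  Li(3772) ≈ 537.78;  π(x) − Li(x) ≈ -12.78.

Direct count of primes ≤ 3772 gives π(3772) = 525. Numerical evaluation of the logarithmic integral gives Li(3772) ≈ 537.78. The difference π(x) − Li(x) ≈ -12.78 is typically negative for small/moderate x (Li(x) overestimates), though Littlewood's theorem shows this sign changes infinitely often.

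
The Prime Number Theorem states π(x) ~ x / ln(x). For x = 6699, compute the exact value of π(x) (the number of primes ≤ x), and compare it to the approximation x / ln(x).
π(6699) = 863;  x/ln(x) ≈ 760.41;  relative error ≈ 11.89%.

Directly count primes up to 6699: π(6699) = 863. The PNT approximation gives 6699/ln(6699) ≈ 6699/8.80971 ≈ 760.41. Relative error (π(x) − x/ln(x)) / π(x) ≈ 11.89%; the approximation is known to undercount slightly (Li(x) is a better estimate).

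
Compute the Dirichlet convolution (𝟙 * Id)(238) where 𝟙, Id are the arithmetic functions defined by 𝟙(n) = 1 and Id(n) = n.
(𝟙 * Id)(238) = 432

Divisors of 238: [1, 2, 7, 14, 17, 34, 119, 238]. For each d | 238:
  d = 1: 𝟙(1) · Id(238/1) = 1 · 238 = 238
  d = 2: 𝟙(2) · Id(238/2) = 1 · 119 = 119
  d = 7: 𝟙(7) · Id(238/7) = 1 · 34 = 34
  d = 14: 𝟙(14) · Id(238/14) = 1 · 17 = 17
  d = 17: 𝟙(17) · Id(238/17) = 1 · 14 = 14
  d = 34: 𝟙(34) · Id(238/34) = 1 · 7 = 7
  d = 119: 𝟙(119) · Id(238/119) = 1 · 2 = 2
  d = 238: 𝟙(238) · Id(238/238) = 1 · 1 = 1
Summing: (𝟙 * Id)(238) = 238 + 119 + 34 + 17 + 14 + 7 + 2 + 1 = 432.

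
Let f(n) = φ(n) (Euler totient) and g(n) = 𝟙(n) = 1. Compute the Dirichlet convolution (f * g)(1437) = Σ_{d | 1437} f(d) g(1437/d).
(φ * 𝟙)(1437) = 1437

Divisors of 1437: [1, 3, 479, 1437]. For each d | 1437:
  d = 1: φ(1) · 𝟙(1437/1) = 1 · 1 = 1
  d = 3: φ(3) · 𝟙(1437/3) = 2 · 1 = 2
  d = 479: φ(479) · 𝟙(1437/479) = 478 · 1 = 478
  d = 1437: φ(1437) · 𝟙(1437/1437) = 956 · 1 = 956
Summing: (φ * 𝟙)(1437) = 1 + 2 + 478 + 956 = 1437.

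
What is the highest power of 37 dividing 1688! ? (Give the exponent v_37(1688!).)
v_37(1688!) = 46

Legendre's formula: v_p(n!) = Σ_{k ≥ 1} ⌊n / p^k⌋. For p = 37, n = 1688, the terms are:
  ⌊1688/37^1⌋ = ⌊1688/37⌋ = 45
  ⌊1688/37^2⌋ = ⌊1688/1369⌋ = 1
(the next term ⌊1688/37^3⌋ = 0, terminating the sum). Summing: v_37(1688!) = 45 + 1 = 46.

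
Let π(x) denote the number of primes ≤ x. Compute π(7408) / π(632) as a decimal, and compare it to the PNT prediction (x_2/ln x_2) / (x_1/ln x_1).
π(7408)/π(632) = 939/115 ≈ 8.1652;  PNT prediction ≈ 8.4835.

π(632) = 115 and π(7408) = 939, so π(7408)/π(632) ≈ 8.1652. The PNT-predicted ratio is (7408/ln(7408)) / (632/ln(632)) ≈ 8.4835. The two agree to within a few percent, as expected.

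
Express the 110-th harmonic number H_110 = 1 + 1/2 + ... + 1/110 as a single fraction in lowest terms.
H_110 = 812425573941376284756780362571245808659649778037/153803387341307877636928566091115101174034840640

Direct summation: H_110 = 1 + 1/2 + ... + 1/110. The least common denominator is lcm(1, ..., 110) = 8459186303771933270031071135011330564571916235200; over this denominator the numerator is 8459186303771933270031071135011330564571916235200 + 4229593151885966635015535567505665282285958117600 + 2819728767923977756677023711670443521523972078400 + 2114796575942983317507767783752832641142979058800 + 1691837260754386654006214227002266112914383247040 + 1409864383961988878338511855835221760761986039200 + 1208455186253133324290153019287332937795988033600 + 1057398287971491658753883891876416320571489529400 + 939909589307992585559007903890147840507990692800 + 845918630377193327003107113501133056457191623520 + 769016936706539388184642830455575505870174203200 + 704932191980994439169255927917610880380993019600 + 650706638751687174617774702693179274197839710400 + 604227593126566662145076509643666468897994016800 + 563945753584795551335404742334088704304794415680 + 528699143985745829376941945938208160285744764700 + 497599194339525486472415949118313562621877425600 + 469954794653996292779503951945073920253995346400 + 445220331777470172106898480790070029714311380800 + 422959315188596663501553556750566528228595811760 + 402818395417711108096717673095777645931996011200 + 384508468353269694092321415227787752935087101600 + 367790708859649272610046571087449154981387662400 + 352466095990497219584627963958805440190496509800 + 338367452150877330801242845400453222582876649408 + 325353319375843587308887351346589637098919855200 + 313303196435997528519669301296715946835996897600 + 302113796563283331072538254821833234448997008400 + 291696079440411492070036935690045881536962628800 + 281972876792397775667702371167044352152397207840 + 272876977541030105484873262419720340792642459200 + 264349571992872914688470972969104080142872382350 + 256338978902179796061547610151858501956724734400 + 248799597169762743236207974559156781310938712800 + 241691037250626664858030603857466587559197606720 + 234977397326998146389751975972536960126997673200 + 228626656858700899190028949594900826069511249600 + 222610165888735086053449240395035014857155690400 + 216902212917229058205924900897726424732613236800 + 211479657594298331750776778375283264114297905880 + 206321617165169104147099295975886111331022347200 + 201409197708855554048358836547888822965998005600 + 196725262878417052791420258953751873594695726400 + 192254234176634847046160707613893876467543550800 + 187981917861598517111801580778029568101598138560 + 183895354429824636305023285543724577490693831200 + 179982687314296452553852577340666607756849281600 + 176233047995248609792313981979402720095248254900 + 172636455179019046327164717041047562542284004800 + 169183726075438665400621422700226611291438324704 + 165866398113175162157471983039437854207292475200 + 162676659687921793654443675673294818549459927600 + 159607288750413835283605115754930765369281438400 + 156651598217998764259834650648357973417998448800 + 153803387341307877636928566091115101174034840640 + 151056898281641665536269127410916617224498504200 + 148406777259156724035632826930023343238103793600 + 145848039720205746035018467845022940768481314400 + 143376039046981919831035103983242890924947732800 + 140986438396198887833851185583522176076198603920 + 138675185307736610984115920246087386304457643200 + 136438488770515052742436631209860170396321229600 + 134272798472570369365572557698592548643998670400 + 132174785996436457344235486484552040071436191175 + 130141327750337434923554940538635854839567942080 + 128169489451089898030773805075929250978362367200 + 126256511996596018955687628880766127829431585600 + 124399798584881371618103987279578390655469356400 + 122596902953216424203348857029149718327129220800 + 120845518625313332429015301928733293779598803360 + 119143469067210327746916494859314514993970651200 + 117488698663499073194875987986268480063498836600 + 115879264435231962603165358013853843350300222400 + 114313328429350449595014474797450413034755624800 + 112789150716959110267080948466817740860958883136 + 111305082944367543026724620197517507428577845200 + 109859562386648484026377547207939357981453457600 + 108451106458614529102962450448863212366306618400 + 107078307642682699620646470063434564108505268800 + 105739828797149165875388389187641632057148952940 + 104434398811999176173223100432238648945332299200 + 103160808582584552073549647987943055665511173600 + 101917907274360641807603266686883500777974894400 + 100704598854427777024179418273944411482999002800 + 99519838867905097294483189823662712524375485120 + 98362631439208526395710129476875936797347863200 + 97232026480137164023345645230015293845654209600 + 96127117088317423523080353806946938233771775400 + 95047037121032958090236754325970006343504676800 + 93990958930799258555900790389014784050799069280 + 92958091250241024945396386099025610599691387200 + 91947677214912318152511642771862288745346915600 + 90958992513676701828291087473240113597547486400 + 89991343657148226276926288670333303878424640800 + 89044066355494034421379696158014005942862276160 + 88116523997624304896156990989701360047624127450 + 87208106224452920309598671494962170768782641600 + 86318227589509523163582358520523781271142002400 + 85446326300726598687182536717286167318908244800 + 84591863037719332700310711350113305645719162352 + 83754319839326071980505654802092381827444715200 + 82933199056587581078735991519718927103646237600 + 82128022366717798738165739174867287034678798400 + 81338329843960896827221837836647409274729963800 + 80563679083542221619343534619155529186399202240 + 79803644375206917641802557877465382684640719200 + 79057815923102180093748328364591874435251553600 + 78325799108999382129917325324178986708999224400 + 77607213796072782293863037935883766647448772800 + 76901693670653938818464283045557550587017420320 = 44683406566775695661622919941418519476280737792035, so H_110 = 44683406566775695661622919941418519476280737792035/8459186303771933270031071135011330564571916235200; reducing by gcd(44683406566775695661622919941418519476280737792035, 8459186303771933270031071135011330564571916235200) = 55 gives 812425573941376284756780362571245808659649778037/153803387341307877636928566091115101174034840640 ≈ 5.28223. (The PNT-adjacent estimate ln(110) + γ ≈ 5.27770 matches within O(1/n).)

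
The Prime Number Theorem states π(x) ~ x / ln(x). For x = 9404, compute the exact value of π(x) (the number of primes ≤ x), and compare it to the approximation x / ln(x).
π(9404) = 1163;  x/ln(x) ≈ 1027.88;  relative error ≈ 11.62%.

Directly count primes up to 9404: π(9404) = 1163. The PNT approximation gives 9404/ln(9404) ≈ 9404/9.14889 ≈ 1027.88. Relative error (π(x) − x/ln(x)) / π(x) ≈ 11.62%; the approximation is known to undercount slightly (Li(x) is a better estimate).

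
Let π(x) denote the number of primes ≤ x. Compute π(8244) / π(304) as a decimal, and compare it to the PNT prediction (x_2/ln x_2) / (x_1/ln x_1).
π(8244)/π(304) = 1035/62 ≈ 16.6935;  PNT prediction ≈ 17.1934.

π(304) = 62 and π(8244) = 1035, so π(8244)/π(304) ≈ 16.6935. The PNT-predicted ratio is (8244/ln(8244)) / (304/ln(304)) ≈ 17.1934. The two agree to within a few percent, as expected.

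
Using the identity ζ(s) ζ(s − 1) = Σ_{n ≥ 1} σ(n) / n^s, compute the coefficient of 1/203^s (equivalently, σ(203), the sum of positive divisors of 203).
σ(203) = 240

In the product (Σ m^0/m^s)(Σ k / k^s) = Σ (Σ_{d | n} d) / n^s, the coefficient of 1/n^s is σ(n) = Σ_{d | n} d. For n = 203, divisors are [1, 7, 29, 203]; summing: σ(203) = 240.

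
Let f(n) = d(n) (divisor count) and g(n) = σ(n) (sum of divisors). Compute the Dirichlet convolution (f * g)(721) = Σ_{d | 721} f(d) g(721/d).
(d * σ)(721) = 1060

Divisors of 721: [1, 7, 103, 721]. For each d | 721:
  d = 1: d(1) · σ(721/1) = 1 · 832 = 832
  d = 7: d(7) · σ(721/7) = 2 · 104 = 208
  d = 103: d(103) · σ(721/103) = 2 · 8 = 16
  d = 721: d(721) · σ(721/721) = 4 · 1 = 4
Summing: (d * σ)(721) = 832 + 208 + 16 + 4 = 1060.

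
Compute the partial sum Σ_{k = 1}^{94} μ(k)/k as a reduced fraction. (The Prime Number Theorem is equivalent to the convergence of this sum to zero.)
Σ μ(k)/k = 122466446403627137841531874324276/3961456982724258461775089600226385

Values of μ(k) for 1 ≤ k ≤ 94: μ(1) = 1, μ(2) = -1, μ(3) = -1, μ(5) = -1, μ(6) = 1, μ(7) = -1, μ(10) = 1, μ(11) = -1, μ(13) = -1, μ(14) = 1, μ(15) = 1, μ(17) = -1, μ(19) = -1, μ(21) = 1, μ(22) = 1, μ(23) = -1, μ(26) = 1, μ(29) = -1, μ(30) = -1, μ(31) = -1, μ(33) = 1, μ(34) = 1, μ(35) = 1, μ(37) = -1, μ(38) = 1, μ(39) = 1, μ(41) = -1, μ(42) = -1, μ(43) = -1, μ(46) = 1, μ(47) = -1, μ(51) = 1, μ(53) = -1, μ(55) = 1, μ(57) = 1, μ(58) = 1, μ(59) = -1, μ(61) = -1, μ(62) = 1, μ(65) = 1, μ(66) = -1, μ(67) = -1, μ(69) = 1, μ(70) = -1, μ(71) = -1, μ(73) = -1, μ(74) = 1, μ(77) = 1, μ(78) = -1, μ(79) = -1, μ(82) = 1, μ(83) = -1, μ(85) = 1, μ(86) = 1, μ(87) = 1, μ(89) = -1, μ(91) = 1, μ(93) = 1, μ(94) = 1, with μ = 0 on non-squarefree integers. Summing μ(k)/k for k where μ(k) ≠ 0 gives 122466446403627137841531874324276/3961456982724258461775089600226385 ≈ 0.0309. (PNT ⟺ this sum → 0 as n → ∞.)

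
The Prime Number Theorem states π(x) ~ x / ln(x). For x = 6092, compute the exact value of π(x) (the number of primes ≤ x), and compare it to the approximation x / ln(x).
π(6092) = 795;  x/ln(x) ≈ 699.05;  relative error ≈ 12.07%.

Directly count primes up to 6092: π(6092) = 795. The PNT approximation gives 6092/ln(6092) ≈ 6092/8.71473 ≈ 699.05. Relative error (π(x) − x/ln(x)) / π(x) ≈ 12.07%; the approximation is known to undercount slightly (Li(x) is a better estimate).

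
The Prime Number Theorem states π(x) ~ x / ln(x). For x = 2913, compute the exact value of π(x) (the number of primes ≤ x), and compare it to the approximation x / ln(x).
π(2913) = 421;  x/ln(x) ≈ 365.18;  relative error ≈ 13.26%.

Directly count primes up to 2913: π(2913) = 421. The PNT approximation gives 2913/ln(2913) ≈ 2913/7.97694 ≈ 365.18. Relative error (π(x) − x/ln(x)) / π(x) ≈ 13.26%; the approximation is known to undercount slightly (Li(x) is a better estimate).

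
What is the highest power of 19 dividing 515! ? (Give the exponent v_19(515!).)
v_19(515!) = 28

Legendre's formula: v_p(n!) = Σ_{k ≥ 1} ⌊n / p^k⌋. For p = 19, n = 515, the terms are:
  ⌊515/19^1⌋ = ⌊515/19⌋ = 27
  ⌊515/19^2⌋ = ⌊515/361⌋ = 1
(the next term ⌊515/19^3⌋ = 0, terminating the sum). Summing: v_19(515!) = 27 + 1 = 28.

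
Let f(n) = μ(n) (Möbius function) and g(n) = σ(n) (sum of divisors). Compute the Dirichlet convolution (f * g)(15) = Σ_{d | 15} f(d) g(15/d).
(μ * σ)(15) = 15

Divisors of 15: [1, 3, 5, 15]. For each d | 15:
  d = 1: μ(1) · σ(15/1) = 1 · 24 = 24
  d = 3: μ(3) · σ(15/3) = -1 · 6 = -6
  d = 5: μ(5) · σ(15/5) = -1 · 4 = -4
  d = 15: μ(15) · σ(15/15) = 1 · 1 = 1
Summing: (μ * σ)(15) = 24 + -6 + -4 + 1 = 15.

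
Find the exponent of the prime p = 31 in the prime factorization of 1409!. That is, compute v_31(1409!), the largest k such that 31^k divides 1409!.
v_31(1409!) = 46

Legendre's formula: v_p(n!) = Σ_{k ≥ 1} ⌊n / p^k⌋. For p = 31, n = 1409, the terms are:
  ⌊1409/31^1⌋ = ⌊1409/31⌋ = 45
  ⌊1409/31^2⌋ = ⌊1409/961⌋ = 1
(the next term ⌊1409/31^3⌋ = 0, terminating the sum). Summing: v_31(1409!) = 45 + 1 = 46.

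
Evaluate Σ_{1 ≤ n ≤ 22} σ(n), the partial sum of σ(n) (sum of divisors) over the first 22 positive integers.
Σ_{n ≤ 22} σ(n) = 407

Compute σ(n) for each 1 ≤ n ≤ 22: σ(1) = 1, σ(2) = 3, σ(3) = 4, σ(4) = 7, σ(5) = 6, σ(6) = 12, σ(7) = 8, σ(8) = 15, σ(9) = 13, σ(10) = 18, σ(11) = 12, σ(12) = 28, σ(13) = 14, σ(14) = 24, σ(15) = 24, σ(16) = 31, σ(17) = 18, σ(18) = 39, σ(19) = 20, σ(20) = 42, σ(21) = 32, σ(22) = 36. Summing all 22 values: 407. (Average order: Σ_{n ≤ x} σ(n) ~ (π²/12) x². For x = 22, (π²/12)·22² ≈ 398.07.)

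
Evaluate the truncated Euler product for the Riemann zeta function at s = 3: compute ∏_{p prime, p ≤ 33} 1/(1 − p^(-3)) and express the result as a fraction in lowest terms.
∏ = 209363023479599225665/174187638420315512832

The primes p ≤ 33 are [2, 3, 5, 7, 11, 13, 17, 19, 23, 29, 31]. For each prime, (1 − 1/p^3)^(-1) = p^3 / (p^3 − 1). The product is (1 − 1/2^3)^(-1), (1 − 1/3^3)^(-1), (1 − 1/5^3)^(-1), (1 − 1/7^3)^(-1), (1 − 1/11^3)^(-1), (1 − 1/13^3)^(-1), (1 − 1/17^3)^(-1), (1 − 1/19^3)^(-1), (1 − 1/23^3)^(-1), (1 − 1/29^3)^(-1), (1 − 1/31^3)^(-1) = ∏ p^3 / (p^3 − 1) = 209363023479599225665/174187638420315512832.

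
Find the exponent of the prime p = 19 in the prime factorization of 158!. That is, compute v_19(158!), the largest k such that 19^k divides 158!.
v_19(158!) = 8

Legendre's formula: v_p(n!) = Σ_{k ≥ 1} ⌊n / p^k⌋. For p = 19, n = 158, the terms are:
  ⌊158/19^1⌋ = ⌊158/19⌋ = 8
(the next term ⌊158/19^2⌋ = 0, terminating the sum). Summing: v_19(158!) = 8 = 8.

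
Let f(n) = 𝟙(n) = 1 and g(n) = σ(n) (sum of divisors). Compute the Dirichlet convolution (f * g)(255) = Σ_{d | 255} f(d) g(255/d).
(𝟙 * σ)(255) = 665

Divisors of 255: [1, 3, 5, 15, 17, 51, 85, 255]. For each d | 255:
  d = 1: 𝟙(1) · σ(255/1) = 1 · 432 = 432
  d = 3: 𝟙(3) · σ(255/3) = 1 · 108 = 108
  d = 5: 𝟙(5) · σ(255/5) = 1 · 72 = 72
  d = 15: 𝟙(15) · σ(255/15) = 1 · 18 = 18
  d = 17: 𝟙(17) · σ(255/17) = 1 · 24 = 24
  d = 51: 𝟙(51) · σ(255/51) = 1 · 6 = 6
  d = 85: 𝟙(85) · σ(255/85) = 1 · 4 = 4
  d = 255: 𝟙(255) · σ(255/255) = 1 · 1 = 1
Summing: (𝟙 * σ)(255) = 432 + 108 + 72 + 18 + 24 + 6 + 4 + 1 = 665.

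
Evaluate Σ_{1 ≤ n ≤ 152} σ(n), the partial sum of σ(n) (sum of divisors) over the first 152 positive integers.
Σ_{n ≤ 152} σ(n) = 19056

Compute σ(n) for each 1 ≤ n ≤ 152: σ(1) = 1, σ(2) = 3, σ(3) = 4, σ(4) = 7, σ(5) = 6, σ(6) = 12, σ(7) = 8, σ(8) = 15, σ(9) = 13, σ(10) = 18, σ(11) = 12, σ(12) = 28, σ(13) = 14, σ(14) = 24, σ(15) = 24, σ(16) = 31, σ(17) = 18, σ(18) = 39, σ(19) = 20, σ(20) = 42, σ(21) = 32, σ(22) = 36, σ(23) = 24, σ(24) = 60, σ(25) = 31, σ(26) = 42, σ(27) = 40, σ(28) = 56, σ(29) = 30, σ(30) = 72, σ(31) = 32, σ(32) = 63, σ(33) = 48, σ(34) = 54, σ(35) = 48, σ(36) = 91, σ(37) = 38, σ(38) = 60, σ(39) = 56, σ(40) = 90, σ(41) = 42, σ(42) = 96, σ(43) = 44, σ(44) = 84, σ(45) = 78, σ(46) = 72, σ(47) = 48, σ(48) = 124, σ(49) = 57, σ(50) = 93, σ(51) = 72, σ(52) = 98, σ(53) = 54, σ(54) = 120, σ(55) = 72, σ(56) = 120, σ(57) = 80, σ(58) = 90, σ(59) = 60, σ(60) = 168, σ(61) = 62, σ(62) = 96, σ(63) = 104, σ(64) = 127, σ(65) = 84, σ(66) = 144, σ(67) = 68, σ(68) = 126, σ(69) = 96, σ(70) = 144, σ(71) = 72, σ(72) = 195, σ(73) = 74, σ(74) = 114, σ(75) = 124, σ(76) = 140, σ(77) = 96, σ(78) = 168, σ(79) = 80, σ(80) = 186, σ(81) = 121, σ(82) = 126, σ(83) = 84, σ(84) = 224, σ(85) = 108, σ(86) = 132, σ(87) = 120, σ(88) = 180, σ(89) = 90, σ(90) = 234, σ(91) = 112, σ(92) = 168, σ(93) = 128, σ(94) = 144, σ(95) = 120, σ(96) = 252, σ(97) = 98, σ(98) = 171, σ(99) = 156, σ(100) = 217, σ(101) = 102, σ(102) = 216, σ(103) = 104, σ(104) = 210, σ(105) = 192, σ(106) = 162, σ(107) = 108, σ(108) = 280, σ(109) = 110, σ(110) = 216, σ(111) = 152, σ(112) = 248, σ(113) = 114, σ(114) = 240, σ(115) = 144, σ(116) = 210, σ(117) = 182, σ(118) = 180, σ(119) = 144, σ(120) = 360, σ(121) = 133, σ(122) = 186, σ(123) = 168, σ(124) = 224, σ(125) = 156, σ(126) = 312, σ(127) = 128, σ(128) = 255, σ(129) = 176, σ(130) = 252, σ(131) = 132, σ(132) = 336, σ(133) = 160, σ(134) = 204, σ(135) = 240, σ(136) = 270, σ(137) = 138, σ(138) = 288, σ(139) = 140, σ(140) = 336, σ(141) = 192, σ(142) = 216, σ(143) = 168, σ(144) = 403, σ(145) = 180, σ(146) = 222, σ(147) = 228, σ(148) = 266, σ(149) = 150, σ(150) = 372, σ(151) = 152, σ(152) = 300. Summing all 152 values: 19056. (Average order: Σ_{n ≤ x} σ(n) ~ (π²/12) x². For x = 152, (π²/12)·152² ≈ 19002.28.)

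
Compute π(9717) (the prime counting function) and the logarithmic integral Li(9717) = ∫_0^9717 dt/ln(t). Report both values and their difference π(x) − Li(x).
π(9717) = 1197;  Li(9717) ≈ 1215.36;  π(x) − Li(x) ≈ -18.36.

Direct count of primes ≤ 9717 gives π(9717) = 1197. Numerical evaluation of the logarithmic integral gives Li(9717) ≈ 1215.36. The difference π(x) − Li(x) ≈ -18.36 is typically negative for small/moderate x (Li(x) overestimates), though Littlewood's theorem shows this sign changes infinitely often.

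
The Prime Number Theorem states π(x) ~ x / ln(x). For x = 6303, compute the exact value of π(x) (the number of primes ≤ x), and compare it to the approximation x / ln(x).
π(6303) = 820;  x/ln(x) ≈ 720.44;  relative error ≈ 12.14%.

Directly count primes up to 6303: π(6303) = 820. The PNT approximation gives 6303/ln(6303) ≈ 6303/8.74878 ≈ 720.44. Relative error (π(x) − x/ln(x)) / π(x) ≈ 12.14%; the approximation is known to undercount slightly (Li(x) is a better estimate).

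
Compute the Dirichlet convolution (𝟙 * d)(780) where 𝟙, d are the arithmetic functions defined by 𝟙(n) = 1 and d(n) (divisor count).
(𝟙 * d)(780) = 162

Divisors of 780: [1, 2, 3, 4, 5, 6, 10, 12, 13, 15, 20, 26, 30, 39, 52, 60, 65, 78, 130, 156, 195, 260, 390, 780]. For each d | 780:
  d = 1: 𝟙(1) · d(780/1) = 1 · 24 = 24
  d = 2: 𝟙(2) · d(780/2) = 1 · 16 = 16
  d = 3: 𝟙(3) · d(780/3) = 1 · 12 = 12
  d = 4: 𝟙(4) · d(780/4) = 1 · 8 = 8
  d = 5: 𝟙(5) · d(780/5) = 1 · 12 = 12
  d = 6: 𝟙(6) · d(780/6) = 1 · 8 = 8
  d = 10: 𝟙(10) · d(780/10) = 1 · 8 = 8
  d = 12: 𝟙(12) · d(780/12) = 1 · 4 = 4
  d = 13: 𝟙(13) · d(780/13) = 1 · 12 = 12
  d = 15: 𝟙(15) · d(780/15) = 1 · 6 = 6
  d = 20: 𝟙(20) · d(780/20) = 1 · 4 = 4
  d = 26: 𝟙(26) · d(780/26) = 1 · 8 = 8
  d = 30: 𝟙(30) · d(780/30) = 1 · 4 = 4
  d = 39: 𝟙(39) · d(780/39) = 1 · 6 = 6
  d = 52: 𝟙(52) · d(780/52) = 1 · 4 = 4
  d = 60: 𝟙(60) · d(780/60) = 1 · 2 = 2
  d = 65: 𝟙(65) · d(780/65) = 1 · 6 = 6
  d = 78: 𝟙(78) · d(780/78) = 1 · 4 = 4
  d = 130: 𝟙(130) · d(780/130) = 1 · 4 = 4
  d = 156: 𝟙(156) · d(780/156) = 1 · 2 = 2
  d = 195: 𝟙(195) · d(780/195) = 1 · 3 = 3
  d = 260: 𝟙(260) · d(780/260) = 1 · 2 = 2
  d = 390: 𝟙(390) · d(780/390) = 1 · 2 = 2
  d = 780: 𝟙(780) · d(780/780) = 1 · 1 = 1
Summing: (𝟙 * d)(780) = 24 + 16 + 12 + 8 + 12 + 8 + 8 + 4 + 12 + 6 + 4 + 8 + 4 + 6 + 4 + 2 + 6 + 4 + 4 + 2 + 3 + 2 + 2 + 1 = 162.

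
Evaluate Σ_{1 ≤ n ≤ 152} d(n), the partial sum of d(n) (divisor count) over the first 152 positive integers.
Σ_{n ≤ 152} d(n) = 790

Compute d(n) for each 1 ≤ n ≤ 152: d(1) = 1, d(2) = 2, d(3) = 2, d(4) = 3, d(5) = 2, d(6) = 4, d(7) = 2, d(8) = 4, d(9) = 3, d(10) = 4, d(11) = 2, d(12) = 6, d(13) = 2, d(14) = 4, d(15) = 4, d(16) = 5, d(17) = 2, d(18) = 6, d(19) = 2, d(20) = 6, d(21) = 4, d(22) = 4, d(23) = 2, d(24) = 8, d(25) = 3, d(26) = 4, d(27) = 4, d(28) = 6, d(29) = 2, d(30) = 8, d(31) = 2, d(32) = 6, d(33) = 4, d(34) = 4, d(35) = 4, d(36) = 9, d(37) = 2, d(38) = 4, d(39) = 4, d(40) = 8, d(41) = 2, d(42) = 8, d(43) = 2, d(44) = 6, d(45) = 6, d(46) = 4, d(47) = 2, d(48) = 10, d(49) = 3, d(50) = 6, d(51) = 4, d(52) = 6, d(53) = 2, d(54) = 8, d(55) = 4, d(56) = 8, d(57) = 4, d(58) = 4, d(59) = 2, d(60) = 12, d(61) = 2, d(62) = 4, d(63) = 6, d(64) = 7, d(65) = 4, d(66) = 8, d(67) = 2, d(68) = 6, d(69) = 4, d(70) = 8, d(71) = 2, d(72) = 12, d(73) = 2, d(74) = 4, d(75) = 6, d(76) = 6, d(77) = 4, d(78) = 8, d(79) = 2, d(80) = 10, d(81) = 5, d(82) = 4, d(83) = 2, d(84) = 12, d(85) = 4, d(86) = 4, d(87) = 4, d(88) = 8, d(89) = 2, d(90) = 12, d(91) = 4, d(92) = 6, d(93) = 4, d(94) = 4, d(95) = 4, d(96) = 12, d(97) = 2, d(98) = 6, d(99) = 6, d(100) = 9, d(101) = 2, d(102) = 8, d(103) = 2, d(104) = 8, d(105) = 8, d(106) = 4, d(107) = 2, d(108) = 12, d(109) = 2, d(110) = 8, d(111) = 4, d(112) = 10, d(113) = 2, d(114) = 8, d(115) = 4, d(116) = 6, d(117) = 6, d(118) = 4, d(119) = 4, d(120) = 16, d(121) = 3, d(122) = 4, d(123) = 4, d(124) = 6, d(125) = 4, d(126) = 12, d(127) = 2, d(128) = 8, d(129) = 4, d(130) = 8, d(131) = 2, d(132) = 12, d(133) = 4, d(134) = 4, d(135) = 8, d(136) = 8, d(137) = 2, d(138) = 8, d(139) = 2, d(140) = 12, d(141) = 4, d(142) = 4, d(143) = 4, d(144) = 15, d(145) = 4, d(146) = 4, d(147) = 6, d(148) = 6, d(149) = 2, d(150) = 12, d(151) = 2, d(152) = 8. Summing all 152 values: 790. (Dirichlet's divisor formula: Σ_{n ≤ x} d(n) = x ln(x) + (2γ − 1) x + O(√x). For x = 152, the asymptotic estimate is ≈ 787.10.)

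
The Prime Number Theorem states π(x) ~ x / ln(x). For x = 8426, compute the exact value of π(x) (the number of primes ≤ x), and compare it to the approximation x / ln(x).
π(8426) = 1053;  x/ln(x) ≈ 932.17;  relative error ≈ 11.47%.

Directly count primes up to 8426: π(8426) = 1053. The PNT approximation gives 8426/ln(8426) ≈ 8426/9.03908 ≈ 932.17. Relative error (π(x) − x/ln(x)) / π(x) ≈ 11.47%; the approximation is known to undercount slightly (Li(x) is a better estimate).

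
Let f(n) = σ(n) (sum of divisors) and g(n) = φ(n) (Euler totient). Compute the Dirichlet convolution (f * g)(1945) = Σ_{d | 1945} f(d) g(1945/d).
(σ * φ)(1945) = 7780

Divisors of 1945: [1, 5, 389, 1945]. For each d | 1945:
  d = 1: σ(1) · φ(1945/1) = 1 · 1552 = 1552
  d = 5: σ(5) · φ(1945/5) = 6 · 388 = 2328
  d = 389: σ(389) · φ(1945/389) = 390 · 4 = 1560
  d = 1945: σ(1945) · φ(1945/1945) = 2340 · 1 = 2340
Summing: (σ * φ)(1945) = 1552 + 2328 + 1560 + 2340 = 7780.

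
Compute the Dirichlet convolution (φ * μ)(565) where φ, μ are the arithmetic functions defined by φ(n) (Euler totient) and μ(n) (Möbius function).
(φ * μ)(565) = 333

Divisors of 565: [1, 5, 113, 565]. For each d | 565:
  d = 1: φ(1) · μ(565/1) = 1 · 1 = 1
  d = 5: φ(5) · μ(565/5) = 4 · -1 = -4
  d = 113: φ(113) · μ(565/113) = 112 · -1 = -112
  d = 565: φ(565) · μ(565/565) = 448 · 1 = 448
Summing: (φ * μ)(565) = 1 + -4 + -112 + 448 = 333.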